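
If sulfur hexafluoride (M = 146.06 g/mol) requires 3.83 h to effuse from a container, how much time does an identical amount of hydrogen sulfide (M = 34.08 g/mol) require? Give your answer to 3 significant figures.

Graham's law gives t_H₂S/t_SF₆ = √(M_H₂S/M_SF₆) = √(34.08/146.06) = √0.2333 = 0.4830.
So the time for H₂S is 3.83 × 0.4830 = 1.85 h.

1.85 h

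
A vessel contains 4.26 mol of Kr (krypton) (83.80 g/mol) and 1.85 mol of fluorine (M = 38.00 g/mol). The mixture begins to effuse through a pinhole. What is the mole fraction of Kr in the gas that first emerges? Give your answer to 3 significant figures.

The effusion rate of species i is ∝ p_i/√M_i ∝ n_i/√M_i.
Mole fraction of Kr in the effusate = (n_Kr/√M_Kr) / (n_Kr/√M_Kr + n_F₂/√M_F₂)
= (4.26/√83.80) / (4.26/√83.80 + 1.85/√38.00) = 0.4654/(0.4654 + 0.3001) = 0.608.

0.608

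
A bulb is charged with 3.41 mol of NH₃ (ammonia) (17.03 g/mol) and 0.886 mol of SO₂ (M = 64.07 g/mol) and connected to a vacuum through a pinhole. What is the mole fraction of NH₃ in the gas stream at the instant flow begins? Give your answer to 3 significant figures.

0.882

Each component's effusion rate ∝ (its partial pressure)·(1/√M) ∝ n_i/√M_i.
Mole fraction of NH₃ in the effusate = (n_NH₃/√M_NH₃) / (n_NH₃/√M_NH₃ + n_SO₂/√M_SO₂)
= (3.41/√17.03) / (3.41/√17.03 + 0.886/√64.07) = 0.8263/(0.8263 + 0.1107) = 0.882.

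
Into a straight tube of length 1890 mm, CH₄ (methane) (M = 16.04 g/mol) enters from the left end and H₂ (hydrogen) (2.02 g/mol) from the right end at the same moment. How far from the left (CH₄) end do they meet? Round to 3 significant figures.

495 mm

In equal time, each gas travels a distance ∝ its rate ∝ 1/√M, so d_CH₄/d_H₂ = √(M_H₂/M_CH₄) = √(2.02/16.04) = 0.3549.
With d_CH₄ + d_H₂ = 1890 mm, d_H₂ = 1890/(1 + 0.3549) = 1395 mm.
d_CH₄ = 1890 − 1395 = 495 mm.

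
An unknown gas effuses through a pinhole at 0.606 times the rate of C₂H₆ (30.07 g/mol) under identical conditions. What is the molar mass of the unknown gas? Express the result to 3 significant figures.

81.9 g/mol

Since effusion rate ∝ 1/√M, rate_X/rate_C₂H₆ = √(M_C₂H₆/M_X).
0.606 = √(30.07/M_X)
M_X = 30.07 / 0.606² = 30.07 / 0.3672 = 81.9 g/mol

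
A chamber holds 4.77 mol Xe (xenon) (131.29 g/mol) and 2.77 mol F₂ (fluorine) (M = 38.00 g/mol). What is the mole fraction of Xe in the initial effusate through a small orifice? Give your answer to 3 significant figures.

0.481

Each component's effusion rate ∝ (its partial pressure)·(1/√M) ∝ n_i/√M_i.
Mole fraction of Xe in the effusate = (n_Xe/√M_Xe) / (n_Xe/√M_Xe + n_F₂/√M_F₂)
= (4.77/√131.29) / (4.77/√131.29 + 2.77/√38.00) = 0.4163/(0.4163 + 0.4494) = 0.481.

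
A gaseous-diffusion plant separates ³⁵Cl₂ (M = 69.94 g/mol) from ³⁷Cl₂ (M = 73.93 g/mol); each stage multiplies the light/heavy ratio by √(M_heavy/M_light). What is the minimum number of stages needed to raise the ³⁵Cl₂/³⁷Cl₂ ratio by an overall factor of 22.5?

113

With α = √(73.93/69.94) per stage, ln α = ½ ln(1.05705) = 0.02774.
Need α^N ≥ 22.5 ⇒ N ≥ ln(22.5) / ln α = 3.114 / 0.02774 = 112.24.
Minimum whole number of stages: N = 113.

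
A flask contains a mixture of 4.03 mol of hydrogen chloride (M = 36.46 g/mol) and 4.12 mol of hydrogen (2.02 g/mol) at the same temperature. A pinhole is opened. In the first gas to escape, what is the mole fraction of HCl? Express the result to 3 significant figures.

0.187

The effusion rate of species i is ∝ p_i/√M_i ∝ n_i/√M_i.
So x_HCl in the escaping gas = (n_HCl/√M_HCl) / Σ(n_i/√M_i)
= (4.03/√36.46) / (4.03/√36.46 + 4.12/√2.02) = 0.6674/(0.6674 + 2.899) = 0.187.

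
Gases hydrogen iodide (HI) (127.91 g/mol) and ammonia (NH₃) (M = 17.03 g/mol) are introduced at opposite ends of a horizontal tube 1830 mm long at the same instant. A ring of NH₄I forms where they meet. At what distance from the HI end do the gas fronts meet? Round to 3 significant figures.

489 mm

The fronts meet when d_HI + d_NH₃ = L with d_HI/d_NH₃ = √(M_NH₃/M_HI) (Graham's law). Here √(M_NH₃/M_HI) = √(17.03/127.91) = 0.3649.
With d_HI + d_NH₃ = 1830 mm, d_NH₃ = 1830/(1 + 0.3649) = 1341 mm.
d_HI = 1830 − 1341 = 489 mm.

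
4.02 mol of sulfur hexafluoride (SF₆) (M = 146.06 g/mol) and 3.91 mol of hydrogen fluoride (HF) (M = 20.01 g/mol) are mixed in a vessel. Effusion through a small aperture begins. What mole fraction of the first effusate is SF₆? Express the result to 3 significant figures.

Effusion rate of each component ∝ n_i/√M_i (partial pressure × 1/√M).
x_SF₆(eff) = (n_SF₆/√M_SF₆) / (n_SF₆/√M_SF₆ + n_HF/√M_HF)
= (4.02/√146.06) / (4.02/√146.06 + 3.91/√20.01) = 0.3326/(0.3326 + 0.8741) = 0.276.

0.276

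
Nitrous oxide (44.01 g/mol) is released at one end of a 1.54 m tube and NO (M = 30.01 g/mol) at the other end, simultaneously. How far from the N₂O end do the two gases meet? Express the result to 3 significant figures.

The fronts meet when d_N₂O + d_NO = L with d_N₂O/d_NO = √(M_NO/M_N₂O) (Graham's law). Here √(M_NO/M_N₂O) = √(30.01/44.01) = 0.8258.
With d_N₂O + d_NO = 1.54 m, d_NO = 1.54/(1 + 0.8258) = 0.8435 m.
d_N₂O = 1.54 − 0.8435 = 0.697 m.

0.697 m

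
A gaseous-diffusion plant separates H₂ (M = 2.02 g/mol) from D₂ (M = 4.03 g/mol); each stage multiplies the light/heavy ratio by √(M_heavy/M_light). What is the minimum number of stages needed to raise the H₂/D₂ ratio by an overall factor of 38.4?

Per stage α = (4.03/2.02)^(1/2) = 1.99505^0.5, giving ln α = 0.3453.
Need α^N ≥ 38.4 ⇒ N ≥ ln(38.4) / ln α = 3.648 / 0.3453 = 10.56.
Minimum whole number of stages: N = 11.

11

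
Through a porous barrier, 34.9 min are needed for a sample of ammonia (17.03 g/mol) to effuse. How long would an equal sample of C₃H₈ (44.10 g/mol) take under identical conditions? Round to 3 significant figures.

56.2 min

From Graham's law, t_C₃H₈/t_NH₃ = √(M_C₃H₈/M_NH₃) = √(44.10/17.03) = √2.590 = 1.609.
So the time for C₃H₈ is 34.9 × 1.609 = 56.2 min.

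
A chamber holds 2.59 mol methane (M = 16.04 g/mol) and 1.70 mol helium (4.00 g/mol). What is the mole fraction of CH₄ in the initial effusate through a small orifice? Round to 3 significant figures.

0.432

Effusion rate of each component ∝ n_i/√M_i (partial pressure × 1/√M).
x_CH₄(eff) = (n_CH₄/√M_CH₄) / (n_CH₄/√M_CH₄ + n_He/√M_He)
= (2.59/√16.04) / (2.59/√16.04 + 1.70/√4.00) = 0.6467/(0.6467 + 0.8500) = 0.432.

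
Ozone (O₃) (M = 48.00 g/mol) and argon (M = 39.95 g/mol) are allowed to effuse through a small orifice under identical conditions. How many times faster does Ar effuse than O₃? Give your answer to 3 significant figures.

1.10

Using Graham's law: rate_Ar/rate_O₃ = √(M_O₃/M_Ar) = √(48.00/39.95) = √1.202 = 1.10.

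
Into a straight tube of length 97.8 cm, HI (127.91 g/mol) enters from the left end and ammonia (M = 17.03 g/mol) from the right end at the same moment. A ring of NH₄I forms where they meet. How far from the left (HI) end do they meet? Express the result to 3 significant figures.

Graham's law gives d_HI/d_NH₃ = rate_HI/rate_NH₃ = √(M_NH₃/M_HI) = √(17.03/127.91) = 0.3649.
With d_HI + d_NH₃ = 97.8 cm, d_NH₃ = 97.8/(1 + 0.3649) = 71.65 cm.
d_HI = 97.8 − 71.65 = 26.1 cm.

26.1 cm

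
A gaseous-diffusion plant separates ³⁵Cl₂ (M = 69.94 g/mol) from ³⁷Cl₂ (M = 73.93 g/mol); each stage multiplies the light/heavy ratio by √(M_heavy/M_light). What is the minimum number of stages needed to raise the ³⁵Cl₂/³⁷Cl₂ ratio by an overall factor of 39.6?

133

Single-stage factor α = √(73.93/69.94), so ln α = ½ ln(1.05705) = 0.02774.
Need α^N ≥ 39.6 ⇒ N ≥ ln(39.6) / ln α = 3.679 / 0.02774 = 132.62.
Rounding up, N = 133 stages.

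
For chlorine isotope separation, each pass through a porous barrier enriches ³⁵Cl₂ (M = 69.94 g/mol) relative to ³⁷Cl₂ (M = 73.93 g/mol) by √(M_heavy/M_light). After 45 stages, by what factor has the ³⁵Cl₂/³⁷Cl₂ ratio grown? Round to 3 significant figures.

3.48

The single-stage factor is √(M_heavy/M_light), so 45 stages give [√(73.93/69.94)]^45 = (73.93/69.94)^(45/2).
= 1.05705^(45/2) = 3.48.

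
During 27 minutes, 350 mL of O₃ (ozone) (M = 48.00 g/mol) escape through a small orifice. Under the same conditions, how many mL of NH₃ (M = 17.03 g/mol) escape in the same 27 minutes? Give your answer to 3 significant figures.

588 mL

By Graham's law, rate_NH₃/rate_O₃ = √(M_O₃/M_NH₃) = √(48.00/17.03) = √2.819 = 1.679.
So the volume for NH₃ is 350 × 1.679 = 588 mL.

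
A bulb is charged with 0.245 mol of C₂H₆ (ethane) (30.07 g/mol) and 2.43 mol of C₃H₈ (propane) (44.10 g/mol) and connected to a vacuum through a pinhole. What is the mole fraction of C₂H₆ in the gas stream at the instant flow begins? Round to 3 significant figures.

0.109

Effusion rate of each component ∝ n_i/√M_i (partial pressure × 1/√M).
Mole fraction of C₂H₆ in the effusate = (n_C₂H₆/√M_C₂H₆) / (n_C₂H₆/√M_C₂H₆ + n_C₃H₈/√M_C₃H₈)
= (0.245/√30.07) / (0.245/√30.07 + 2.43/√44.10) = 0.04468/(0.04468 + 0.3659) = 0.109.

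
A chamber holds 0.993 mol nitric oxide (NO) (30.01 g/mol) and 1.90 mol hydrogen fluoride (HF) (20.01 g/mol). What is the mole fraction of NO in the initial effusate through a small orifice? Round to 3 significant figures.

0.299

Rate_i ∝ x_i/√M_i (Graham's law weighted by mole fraction), so the effusate composition follows n_i/√M_i.
So x_NO in the escaping gas = (n_NO/√M_NO) / Σ(n_i/√M_i)
= (0.993/√30.01) / (0.993/√30.01 + 1.90/√20.01) = 0.1813/(0.1813 + 0.4247) = 0.299.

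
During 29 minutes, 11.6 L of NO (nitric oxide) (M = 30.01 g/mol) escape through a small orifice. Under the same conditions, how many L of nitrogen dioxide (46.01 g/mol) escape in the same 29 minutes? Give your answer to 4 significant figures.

Using Graham's law: rate_NO₂/rate_NO = √(M_NO/M_NO₂) = √(30.01/46.01) = √0.6522 = 0.8076.
So the volume for NO₂ is 11.6 × 0.8076 = 9.368 L.

9.368 L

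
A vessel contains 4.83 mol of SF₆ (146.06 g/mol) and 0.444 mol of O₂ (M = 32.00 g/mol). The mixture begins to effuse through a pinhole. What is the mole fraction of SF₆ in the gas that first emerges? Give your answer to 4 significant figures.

Effusion rate of each component ∝ n_i/√M_i (partial pressure × 1/√M).
x_SF₆(eff) = (n_SF₆/√M_SF₆) / (n_SF₆/√M_SF₆ + n_O₂/√M_O₂)
= (4.83/√146.06) / (4.83/√146.06 + 0.444/√32.00) = 0.3997/(0.3997 + 0.07849) = 0.8358.

0.8358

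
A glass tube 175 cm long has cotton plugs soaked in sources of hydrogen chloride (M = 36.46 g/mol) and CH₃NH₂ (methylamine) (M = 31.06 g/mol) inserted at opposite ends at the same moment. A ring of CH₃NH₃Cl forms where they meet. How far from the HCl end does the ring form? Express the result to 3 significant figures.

In equal time, each gas travels a distance ∝ its rate ∝ 1/√M, so d_HCl/d_CH₃NH₂ = √(M_CH₃NH₂/M_HCl) = √(31.06/36.46) = 0.9230.
With d_HCl + d_CH₃NH₂ = 175 cm, d_CH₃NH₂ = 175/(1 + 0.9230) = 91.00 cm.
d_HCl = 175 − 91.00 = 84.0 cm.

84.0 cm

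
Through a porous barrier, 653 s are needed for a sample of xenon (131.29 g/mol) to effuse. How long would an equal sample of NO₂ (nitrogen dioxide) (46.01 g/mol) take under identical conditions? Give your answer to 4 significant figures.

386.6 s

Graham's law gives t_NO₂/t_Xe = √(M_NO₂/M_Xe) = √(46.01/131.29) = √0.3504 = 0.5920.
So the time for NO₂ is 653 × 0.5920 = 386.6 s.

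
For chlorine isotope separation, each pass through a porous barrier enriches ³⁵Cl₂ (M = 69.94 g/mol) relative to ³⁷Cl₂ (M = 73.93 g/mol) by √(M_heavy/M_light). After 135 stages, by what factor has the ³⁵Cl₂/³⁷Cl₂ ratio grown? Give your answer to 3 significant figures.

42.3

After 135 stages the ratio has grown by (√(73.93/69.94))^135 = (73.93/69.94)^(135/2).
= 1.05705^(135/2) = 42.3.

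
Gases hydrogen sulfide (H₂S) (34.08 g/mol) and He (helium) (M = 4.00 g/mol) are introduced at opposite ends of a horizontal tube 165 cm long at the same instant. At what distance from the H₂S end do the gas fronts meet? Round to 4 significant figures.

42.10 cm

Graham's law gives d_H₂S/d_He = rate_H₂S/rate_He = √(M_He/M_H₂S) = √(4.00/34.08) = 0.3426.
With d_H₂S + d_He = 165 cm, d_He = 165/(1 + 0.3426) = 122.9 cm.
d_H₂S = 165 − 122.9 = 42.10 cm.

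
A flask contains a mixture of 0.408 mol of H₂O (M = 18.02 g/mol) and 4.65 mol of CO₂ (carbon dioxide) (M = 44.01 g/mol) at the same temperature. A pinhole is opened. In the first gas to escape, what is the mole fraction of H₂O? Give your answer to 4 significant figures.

0.1206

Effusion rate of each component ∝ n_i/√M_i (partial pressure × 1/√M).
Mole fraction of H₂O in the effusate = (n_H₂O/√M_H₂O) / (n_H₂O/√M_H₂O + n_CO₂/√M_CO₂)
= (0.408/√18.02) / (0.408/√18.02 + 4.65/√44.01) = 0.09611/(0.09611 + 0.7009) = 0.1206.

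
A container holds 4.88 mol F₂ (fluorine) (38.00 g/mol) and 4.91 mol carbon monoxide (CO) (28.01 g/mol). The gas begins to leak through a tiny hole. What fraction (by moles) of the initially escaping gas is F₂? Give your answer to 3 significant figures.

Each component's effusion rate ∝ (its partial pressure)·(1/√M) ∝ n_i/√M_i.
So x_F₂ in the escaping gas = (n_F₂/√M_F₂) / Σ(n_i/√M_i)
= (4.88/√38.00) / (4.88/√38.00 + 4.91/√28.01) = 0.7916/(0.7916 + 0.9277) = 0.460.

0.460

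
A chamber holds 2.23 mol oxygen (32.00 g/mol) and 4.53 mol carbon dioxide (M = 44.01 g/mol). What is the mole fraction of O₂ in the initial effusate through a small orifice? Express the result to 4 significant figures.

0.3660

Rate_i ∝ x_i/√M_i (Graham's law weighted by mole fraction), so the effusate composition follows n_i/√M_i.
x_O₂(eff) = (n_O₂/√M_O₂) / (n_O₂/√M_O₂ + n_CO₂/√M_CO₂)
= (2.23/√32.00) / (2.23/√32.00 + 4.53/√44.01) = 0.3942/(0.3942 + 0.6828) = 0.3660.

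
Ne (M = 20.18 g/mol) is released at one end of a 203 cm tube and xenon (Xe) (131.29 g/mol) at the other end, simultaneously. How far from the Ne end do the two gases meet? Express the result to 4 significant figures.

The fronts meet when d_Ne + d_Xe = L with d_Ne/d_Xe = √(M_Xe/M_Ne) (Graham's law). Here √(M_Xe/M_Ne) = √(131.29/20.18) = 2.551.
With d_Ne + d_Xe = 203 cm, d_Xe = 203/(1 + 2.551) = 57.17 cm.
d_Ne = 203 − 57.17 = 145.8 cm.

145.8 cm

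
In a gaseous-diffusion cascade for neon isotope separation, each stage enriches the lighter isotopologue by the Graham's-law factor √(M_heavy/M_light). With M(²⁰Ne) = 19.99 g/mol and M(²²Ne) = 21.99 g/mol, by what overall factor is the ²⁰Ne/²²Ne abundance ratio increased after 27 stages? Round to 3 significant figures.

After 27 stages the ratio has grown by (√(21.99/19.99))^27 = (21.99/19.99)^(27/2).
= 1.10005^(27/2) = 3.62.

3.62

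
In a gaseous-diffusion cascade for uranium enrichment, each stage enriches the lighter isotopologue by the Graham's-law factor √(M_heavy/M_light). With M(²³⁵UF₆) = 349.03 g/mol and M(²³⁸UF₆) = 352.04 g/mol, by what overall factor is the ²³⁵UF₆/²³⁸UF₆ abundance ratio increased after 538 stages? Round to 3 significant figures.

10.1

After 538 stages the ratio has grown by (√(352.04/349.03))^538 = (352.04/349.03)^(538/2).
= 1.00862^269 = 10.1.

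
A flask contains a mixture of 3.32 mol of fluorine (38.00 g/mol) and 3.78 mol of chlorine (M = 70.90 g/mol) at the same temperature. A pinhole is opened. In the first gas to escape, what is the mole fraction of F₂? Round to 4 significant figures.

The effusion rate of species i is ∝ p_i/√M_i ∝ n_i/√M_i.
So x_F₂ in the escaping gas = (n_F₂/√M_F₂) / Σ(n_i/√M_i)
= (3.32/√38.00) / (3.32/√38.00 + 3.78/√70.90) = 0.5386/(0.5386 + 0.4489) = 0.5454.

0.5454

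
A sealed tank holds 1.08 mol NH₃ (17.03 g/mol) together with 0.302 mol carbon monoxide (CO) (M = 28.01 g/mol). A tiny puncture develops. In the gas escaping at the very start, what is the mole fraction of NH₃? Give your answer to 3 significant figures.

0.821

Effusion rate of each component ∝ n_i/√M_i (partial pressure × 1/√M).
So x_NH₃ in the escaping gas = (n_NH₃/√M_NH₃) / Σ(n_i/√M_i)
= (1.08/√17.03) / (1.08/√17.03 + 0.302/√28.01) = 0.2617/(0.2617 + 0.05706) = 0.821.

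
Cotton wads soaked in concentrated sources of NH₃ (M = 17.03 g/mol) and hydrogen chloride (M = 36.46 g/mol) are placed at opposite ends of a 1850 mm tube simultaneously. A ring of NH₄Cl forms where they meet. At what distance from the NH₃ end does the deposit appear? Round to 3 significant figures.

1100 mm

Distances travelled in equal time are proportional to diffusion rates, so d_NH₃/d_HCl = √(M_HCl/M_NH₃) = √(36.46/17.03) = 1.463.
With d_NH₃ + d_HCl = 1850 mm, d_HCl = 1850/(1 + 1.463) = 751.1 mm.
d_NH₃ = 1850 − 751.1 = 1100 mm.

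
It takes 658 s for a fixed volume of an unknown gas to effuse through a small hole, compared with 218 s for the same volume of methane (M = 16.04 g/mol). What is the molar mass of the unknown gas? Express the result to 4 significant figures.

146.1 g/mol

From Graham's law, t_X/t_CH₄ = √(M_X/M_CH₄).
658/218 = 3.018 = √(M_X/16.04)
M_X = 16.04 × 3.018² = 16.04 × 9.110 = 146.1 g/mol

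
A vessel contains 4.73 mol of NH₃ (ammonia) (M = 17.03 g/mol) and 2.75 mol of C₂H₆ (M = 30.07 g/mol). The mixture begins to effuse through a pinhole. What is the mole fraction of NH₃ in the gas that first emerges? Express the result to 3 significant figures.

Rate_i ∝ x_i/√M_i (Graham's law weighted by mole fraction), so the effusate composition follows n_i/√M_i.
Mole fraction of NH₃ in the effusate = (n_NH₃/√M_NH₃) / (n_NH₃/√M_NH₃ + n_C₂H₆/√M_C₂H₆)
= (4.73/√17.03) / (4.73/√17.03 + 2.75/√30.07) = 1.146/(1.146 + 0.5015) = 0.696.

0.696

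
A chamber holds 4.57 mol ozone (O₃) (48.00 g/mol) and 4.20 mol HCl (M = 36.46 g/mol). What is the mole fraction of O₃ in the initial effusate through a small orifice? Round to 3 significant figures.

0.487

Effusion rate of each component ∝ n_i/√M_i (partial pressure × 1/√M).
So x_O₃ in the escaping gas = (n_O₃/√M_O₃) / Σ(n_i/√M_i)
= (4.57/√48.00) / (4.57/√48.00 + 4.20/√36.46) = 0.6596/(0.6596 + 0.6956) = 0.487.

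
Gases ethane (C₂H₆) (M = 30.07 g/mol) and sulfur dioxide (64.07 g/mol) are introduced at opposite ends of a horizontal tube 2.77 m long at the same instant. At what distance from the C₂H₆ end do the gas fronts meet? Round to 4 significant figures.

1.644 m

In equal time, each gas travels a distance ∝ its rate ∝ 1/√M, so d_C₂H₆/d_SO₂ = √(M_SO₂/M_C₂H₆) = √(64.07/30.07) = 1.460.
With d_C₂H₆ + d_SO₂ = 2.77 m, d_SO₂ = 2.77/(1 + 1.460) = 1.126 m.
d_C₂H₆ = 2.77 − 1.126 = 1.644 m.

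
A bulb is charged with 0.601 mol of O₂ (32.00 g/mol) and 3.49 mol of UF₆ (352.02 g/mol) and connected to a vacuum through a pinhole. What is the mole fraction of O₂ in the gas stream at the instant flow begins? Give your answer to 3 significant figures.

0.364

Effusion rate of each component ∝ n_i/√M_i (partial pressure × 1/√M).
So x_O₂ in the escaping gas = (n_O₂/√M_O₂) / Σ(n_i/√M_i)
= (0.601/√32.00) / (0.601/√32.00 + 3.49/√352.02) = 0.1062/(0.1062 + 0.1860) = 0.364.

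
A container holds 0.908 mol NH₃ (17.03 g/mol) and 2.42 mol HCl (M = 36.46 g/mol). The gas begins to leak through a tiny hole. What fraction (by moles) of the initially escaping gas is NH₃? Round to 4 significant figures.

The effusion rate of species i is ∝ p_i/√M_i ∝ n_i/√M_i.
So x_NH₃ in the escaping gas = (n_NH₃/√M_NH₃) / Σ(n_i/√M_i)
= (0.908/√17.03) / (0.908/√17.03 + 2.42/√36.46) = 0.2200/(0.2200 + 0.4008) = 0.3544.

0.3544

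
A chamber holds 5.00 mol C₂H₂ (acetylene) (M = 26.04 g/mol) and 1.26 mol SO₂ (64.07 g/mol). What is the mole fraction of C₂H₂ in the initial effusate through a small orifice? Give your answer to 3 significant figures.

Each component's effusion rate ∝ (its partial pressure)·(1/√M) ∝ n_i/√M_i.
Mole fraction of C₂H₂ in the effusate = (n_C₂H₂/√M_C₂H₂) / (n_C₂H₂/√M_C₂H₂ + n_SO₂/√M_SO₂)
= (5.00/√26.04) / (5.00/√26.04 + 1.26/√64.07) = 0.9798/(0.9798 + 0.1574) = 0.862.

0.862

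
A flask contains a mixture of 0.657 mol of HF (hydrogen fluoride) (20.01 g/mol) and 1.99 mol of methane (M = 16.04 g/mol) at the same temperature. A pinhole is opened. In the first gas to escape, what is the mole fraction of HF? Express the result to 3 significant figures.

0.228

The effusion rate of species i is ∝ p_i/√M_i ∝ n_i/√M_i.
So x_HF in the escaping gas = (n_HF/√M_HF) / Σ(n_i/√M_i)
= (0.657/√20.01) / (0.657/√20.01 + 1.99/√16.04) = 0.1469/(0.1469 + 0.4969) = 0.228.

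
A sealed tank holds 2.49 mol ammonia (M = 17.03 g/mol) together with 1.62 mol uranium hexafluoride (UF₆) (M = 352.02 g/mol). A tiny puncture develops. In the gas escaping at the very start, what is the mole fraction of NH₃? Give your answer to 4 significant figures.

0.8748

Each component's effusion rate ∝ (its partial pressure)·(1/√M) ∝ n_i/√M_i.
x_NH₃(eff) = (n_NH₃/√M_NH₃) / (n_NH₃/√M_NH₃ + n_UF₆/√M_UF₆)
= (2.49/√17.03) / (2.49/√17.03 + 1.62/√352.02) = 0.6034/(0.6034 + 0.08634) = 0.8748.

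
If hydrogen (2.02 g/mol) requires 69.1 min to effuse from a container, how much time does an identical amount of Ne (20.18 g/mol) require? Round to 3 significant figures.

218 min

From Graham's law, t_Ne/t_H₂ = √(M_Ne/M_H₂) = √(20.18/2.02) = √9.990 = 3.161.
So the time for Ne is 69.1 × 3.161 = 218 min.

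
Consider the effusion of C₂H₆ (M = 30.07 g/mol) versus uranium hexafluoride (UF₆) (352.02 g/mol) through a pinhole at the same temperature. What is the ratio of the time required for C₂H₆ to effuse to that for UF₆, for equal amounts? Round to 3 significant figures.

By Graham's law, t_C₂H₆/t_UF₆ = √(M_C₂H₆/M_UF₆) = √(30.07/352.02) = √0.08542 = 0.292.

0.292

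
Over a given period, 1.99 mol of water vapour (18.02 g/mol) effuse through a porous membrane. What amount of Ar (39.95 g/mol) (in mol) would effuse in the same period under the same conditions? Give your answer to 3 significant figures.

1.34 mol

Using Graham's law: rate_Ar/rate_H₂O = √(M_H₂O/M_Ar) = √(18.02/39.95) = √0.4511 = 0.6716.
So the amount for Ar is 1.99 × 0.6716 = 1.34 mol.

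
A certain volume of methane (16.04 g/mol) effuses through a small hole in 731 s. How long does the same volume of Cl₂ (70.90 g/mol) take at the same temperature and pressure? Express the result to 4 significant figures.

By Graham's law, t_Cl₂/t_CH₄ = √(M_Cl₂/M_CH₄) = √(70.90/16.04) = √4.420 = 2.102.
So the time for Cl₂ is 731 × 2.102 = 1537 s.

1537 s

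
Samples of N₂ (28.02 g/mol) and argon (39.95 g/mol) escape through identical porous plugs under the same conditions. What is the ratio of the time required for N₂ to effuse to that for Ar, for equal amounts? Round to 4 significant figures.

0.8375

Using Graham's law: t_N₂/t_Ar = √(M_N₂/M_Ar) = √(28.02/39.95) = √0.7014 = 0.8375.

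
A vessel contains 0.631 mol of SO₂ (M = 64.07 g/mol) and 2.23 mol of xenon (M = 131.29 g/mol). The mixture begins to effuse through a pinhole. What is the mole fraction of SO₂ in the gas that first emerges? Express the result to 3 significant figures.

The effusion rate of species i is ∝ p_i/√M_i ∝ n_i/√M_i.
Mole fraction of SO₂ in the effusate = (n_SO₂/√M_SO₂) / (n_SO₂/√M_SO₂ + n_Xe/√M_Xe)
= (0.631/√64.07) / (0.631/√64.07 + 2.23/√131.29) = 0.07883/(0.07883 + 0.1946) = 0.288.

0.288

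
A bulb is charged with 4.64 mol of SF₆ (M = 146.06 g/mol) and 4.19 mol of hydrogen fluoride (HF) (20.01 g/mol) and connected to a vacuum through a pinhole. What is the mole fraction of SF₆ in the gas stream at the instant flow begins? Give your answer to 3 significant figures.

Rate_i ∝ x_i/√M_i (Graham's law weighted by mole fraction), so the effusate composition follows n_i/√M_i.
x_SF₆(eff) = (n_SF₆/√M_SF₆) / (n_SF₆/√M_SF₆ + n_HF/√M_HF)
= (4.64/√146.06) / (4.64/√146.06 + 4.19/√20.01) = 0.3839/(0.3839 + 0.9367) = 0.291.

0.291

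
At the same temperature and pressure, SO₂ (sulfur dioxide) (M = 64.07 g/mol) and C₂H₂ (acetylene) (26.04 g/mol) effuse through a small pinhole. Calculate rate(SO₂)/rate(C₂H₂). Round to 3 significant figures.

0.638

From Graham's law, rate_SO₂/rate_C₂H₂ = √(M_C₂H₂/M_SO₂) = √(26.04/64.07) = √0.4064 = 0.638.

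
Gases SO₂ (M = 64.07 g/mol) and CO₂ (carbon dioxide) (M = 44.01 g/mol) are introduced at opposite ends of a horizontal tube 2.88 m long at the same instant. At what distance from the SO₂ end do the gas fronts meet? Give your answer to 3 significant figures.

1.31 m

Distances travelled in equal time are proportional to diffusion rates, so d_SO₂/d_CO₂ = √(M_CO₂/M_SO₂) = √(44.01/64.07) = 0.8288.
With d_SO₂ + d_CO₂ = 2.88 m, d_CO₂ = 2.88/(1 + 0.8288) = 1.575 m.
d_SO₂ = 2.88 − 1.575 = 1.31 m.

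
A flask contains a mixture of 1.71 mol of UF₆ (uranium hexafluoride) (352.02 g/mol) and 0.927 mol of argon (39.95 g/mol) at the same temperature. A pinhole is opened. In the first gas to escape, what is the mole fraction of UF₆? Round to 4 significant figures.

Rate_i ∝ x_i/√M_i (Graham's law weighted by mole fraction), so the effusate composition follows n_i/√M_i.
Mole fraction of UF₆ in the effusate = (n_UF₆/√M_UF₆) / (n_UF₆/√M_UF₆ + n_Ar/√M_Ar)
= (1.71/√352.02) / (1.71/√352.02 + 0.927/√39.95) = 0.09114/(0.09114 + 0.1467) = 0.3833.

0.3833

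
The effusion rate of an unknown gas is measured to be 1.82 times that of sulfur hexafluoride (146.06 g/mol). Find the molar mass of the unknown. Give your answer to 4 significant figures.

44.09 g/mol

Since effusion rate ∝ 1/√M, rate_X/rate_SF₆ = √(M_SF₆/M_X).
1.82 = √(146.06/M_X)
M_X = 146.06 / 1.82² = 146.06 / 3.312 = 44.09 g/mol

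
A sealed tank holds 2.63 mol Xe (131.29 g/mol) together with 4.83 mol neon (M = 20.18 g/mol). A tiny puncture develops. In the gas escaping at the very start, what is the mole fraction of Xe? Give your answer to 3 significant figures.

0.176

The effusion rate of species i is ∝ p_i/√M_i ∝ n_i/√M_i.
Mole fraction of Xe in the effusate = (n_Xe/√M_Xe) / (n_Xe/√M_Xe + n_Ne/√M_Ne)
= (2.63/√131.29) / (2.63/√131.29 + 4.83/√20.18) = 0.2295/(0.2295 + 1.075) = 0.176.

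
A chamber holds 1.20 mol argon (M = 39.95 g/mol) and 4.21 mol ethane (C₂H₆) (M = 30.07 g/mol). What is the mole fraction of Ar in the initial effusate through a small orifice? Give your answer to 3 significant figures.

The effusion rate of species i is ∝ p_i/√M_i ∝ n_i/√M_i.
Mole fraction of Ar in the effusate = (n_Ar/√M_Ar) / (n_Ar/√M_Ar + n_C₂H₆/√M_C₂H₆)
= (1.20/√39.95) / (1.20/√39.95 + 4.21/√30.07) = 0.1899/(0.1899 + 0.7677) = 0.198.

0.198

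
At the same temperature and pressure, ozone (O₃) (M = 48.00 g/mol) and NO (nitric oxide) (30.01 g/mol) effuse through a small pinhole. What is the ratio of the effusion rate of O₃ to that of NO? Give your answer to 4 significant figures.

Graham's law gives rate_O₃/rate_NO = √(M_NO/M_O₃) = √(30.01/48.00) = √0.6252 = 0.7907.

0.7907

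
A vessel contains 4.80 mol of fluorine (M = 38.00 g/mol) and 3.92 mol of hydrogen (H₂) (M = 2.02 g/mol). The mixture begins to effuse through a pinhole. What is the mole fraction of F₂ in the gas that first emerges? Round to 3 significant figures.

0.220

Rate_i ∝ x_i/√M_i (Graham's law weighted by mole fraction), so the effusate composition follows n_i/√M_i.
Mole fraction of F₂ in the effusate = (n_F₂/√M_F₂) / (n_F₂/√M_F₂ + n_H₂/√M_H₂)
= (4.80/√38.00) / (4.80/√38.00 + 3.92/√2.02) = 0.7787/(0.7787 + 2.758) = 0.220.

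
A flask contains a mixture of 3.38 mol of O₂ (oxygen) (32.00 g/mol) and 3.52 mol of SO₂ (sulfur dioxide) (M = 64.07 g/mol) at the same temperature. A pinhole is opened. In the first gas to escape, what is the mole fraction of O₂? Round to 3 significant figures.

Each component's effusion rate ∝ (its partial pressure)·(1/√M) ∝ n_i/√M_i.
x_O₂(eff) = (n_O₂/√M_O₂) / (n_O₂/√M_O₂ + n_SO₂/√M_SO₂)
= (3.38/√32.00) / (3.38/√32.00 + 3.52/√64.07) = 0.5975/(0.5975 + 0.4398) = 0.576.

0.576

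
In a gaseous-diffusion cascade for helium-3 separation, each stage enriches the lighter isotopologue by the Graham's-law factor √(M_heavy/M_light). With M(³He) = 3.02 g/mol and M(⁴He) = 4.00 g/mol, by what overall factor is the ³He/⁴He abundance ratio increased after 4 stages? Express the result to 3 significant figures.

1.75

Overall factor = α^4 with α = √(4.00/3.02), i.e. (4.00/3.02)^(4/2).
= 1.32450^2 = 1.75.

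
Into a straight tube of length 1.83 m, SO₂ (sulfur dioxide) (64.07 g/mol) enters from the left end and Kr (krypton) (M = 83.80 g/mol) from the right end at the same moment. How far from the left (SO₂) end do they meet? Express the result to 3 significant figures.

0.976 m

Graham's law gives d_SO₂/d_Kr = rate_SO₂/rate_Kr = √(M_Kr/M_SO₂) = √(83.80/64.07) = 1.144.
With d_SO₂ + d_Kr = 1.83 m, d_Kr = 1.83/(1 + 1.144) = 0.8537 m.
d_SO₂ = 1.83 − 0.8537 = 0.976 m.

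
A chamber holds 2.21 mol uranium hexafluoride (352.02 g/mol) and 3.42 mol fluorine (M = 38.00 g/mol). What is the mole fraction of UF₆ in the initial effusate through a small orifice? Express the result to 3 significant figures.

Rate_i ∝ x_i/√M_i (Graham's law weighted by mole fraction), so the effusate composition follows n_i/√M_i.
x_UF₆(eff) = (n_UF₆/√M_UF₆) / (n_UF₆/√M_UF₆ + n_F₂/√M_F₂)
= (2.21/√352.02) / (2.21/√352.02 + 3.42/√38.00) = 0.1178/(0.1178 + 0.5548) = 0.175.

0.175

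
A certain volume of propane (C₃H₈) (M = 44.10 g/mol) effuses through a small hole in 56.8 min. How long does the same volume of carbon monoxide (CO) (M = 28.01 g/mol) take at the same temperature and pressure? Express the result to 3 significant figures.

45.3 min

By Graham's law, t_CO/t_C₃H₈ = √(M_CO/M_C₃H₈) = √(28.01/44.10) = √0.6351 = 0.7970.
So the time for CO is 56.8 × 0.7970 = 45.3 min.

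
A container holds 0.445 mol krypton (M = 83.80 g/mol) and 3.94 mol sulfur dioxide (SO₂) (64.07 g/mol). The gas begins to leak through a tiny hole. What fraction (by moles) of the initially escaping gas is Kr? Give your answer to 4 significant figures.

0.08988

Rate_i ∝ x_i/√M_i (Graham's law weighted by mole fraction), so the effusate composition follows n_i/√M_i.
x_Kr(eff) = (n_Kr/√M_Kr) / (n_Kr/√M_Kr + n_SO₂/√M_SO₂)
= (0.445/√83.80) / (0.445/√83.80 + 3.94/√64.07) = 0.04861/(0.04861 + 0.4922) = 0.08988.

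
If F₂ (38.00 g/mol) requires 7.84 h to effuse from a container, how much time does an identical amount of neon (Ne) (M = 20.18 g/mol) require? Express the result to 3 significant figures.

Since effusion rate ∝ 1/√M, t_Ne/t_F₂ = √(M_Ne/M_F₂) = √(20.18/38.00) = √0.5311 = 0.7287.
So the time for Ne is 7.84 × 0.7287 = 5.71 h.

5.71 h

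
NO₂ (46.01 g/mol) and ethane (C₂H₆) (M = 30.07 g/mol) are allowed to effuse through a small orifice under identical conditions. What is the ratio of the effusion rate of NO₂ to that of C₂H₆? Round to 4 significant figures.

0.8084

Graham's law gives rate_NO₂/rate_C₂H₆ = √(M_C₂H₆/M_NO₂) = √(30.07/46.01) = √0.6536 = 0.8084.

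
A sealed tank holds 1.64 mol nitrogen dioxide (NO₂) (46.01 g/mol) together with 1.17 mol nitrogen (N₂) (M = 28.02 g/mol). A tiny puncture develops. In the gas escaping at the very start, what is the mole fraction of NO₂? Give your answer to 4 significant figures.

0.5224

Each component's effusion rate ∝ (its partial pressure)·(1/√M) ∝ n_i/√M_i.
x_NO₂(eff) = (n_NO₂/√M_NO₂) / (n_NO₂/√M_NO₂ + n_N₂/√M_N₂)
= (1.64/√46.01) / (1.64/√46.01 + 1.17/√28.02) = 0.2418/(0.2418 + 0.2210) = 0.5224.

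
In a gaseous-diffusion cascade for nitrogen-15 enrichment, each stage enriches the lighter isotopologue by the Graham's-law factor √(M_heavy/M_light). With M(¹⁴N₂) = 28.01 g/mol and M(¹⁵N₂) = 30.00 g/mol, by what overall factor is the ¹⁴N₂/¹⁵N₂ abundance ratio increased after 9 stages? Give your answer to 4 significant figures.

The single-stage factor is √(M_heavy/M_light), so 9 stages give [√(30.00/28.01)]^9 = (30.00/28.01)^(9/2).
= 1.07105^(9/2) = 1.362.

1.362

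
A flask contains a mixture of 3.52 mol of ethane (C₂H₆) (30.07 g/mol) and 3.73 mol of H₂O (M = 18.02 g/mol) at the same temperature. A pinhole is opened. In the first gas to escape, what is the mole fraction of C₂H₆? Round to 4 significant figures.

The effusion rate of species i is ∝ p_i/√M_i ∝ n_i/√M_i.
x_C₂H₆(eff) = (n_C₂H₆/√M_C₂H₆) / (n_C₂H₆/√M_C₂H₆ + n_H₂O/√M_H₂O)
= (3.52/√30.07) / (3.52/√30.07 + 3.73/√18.02) = 0.6419/(0.6419 + 0.8787) = 0.4221.

0.4221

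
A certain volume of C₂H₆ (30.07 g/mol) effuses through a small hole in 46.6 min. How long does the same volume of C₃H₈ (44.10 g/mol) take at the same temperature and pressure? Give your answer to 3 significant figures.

56.4 min

From Graham's law, t_C₃H₈/t_C₂H₆ = √(M_C₃H₈/M_C₂H₆) = √(44.10/30.07) = √1.467 = 1.211.
So the time for C₃H₈ is 46.6 × 1.211 = 56.4 min.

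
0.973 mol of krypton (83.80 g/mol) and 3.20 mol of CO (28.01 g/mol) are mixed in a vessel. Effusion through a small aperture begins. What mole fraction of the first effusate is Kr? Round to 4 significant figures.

0.1495

Each component's effusion rate ∝ (its partial pressure)·(1/√M) ∝ n_i/√M_i.
So x_Kr in the escaping gas = (n_Kr/√M_Kr) / Σ(n_i/√M_i)
= (0.973/√83.80) / (0.973/√83.80 + 3.20/√28.01) = 0.1063/(0.1063 + 0.6046) = 0.1495.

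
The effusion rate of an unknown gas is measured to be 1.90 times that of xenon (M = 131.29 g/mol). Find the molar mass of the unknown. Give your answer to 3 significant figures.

Using Graham's law: rate_X/rate_Xe = √(M_Xe/M_X).
1.90 = √(131.29/M_X)
M_X = 131.29 / 1.90² = 131.29 / 3.610 = 36.4 g/mol

36.4 g/mol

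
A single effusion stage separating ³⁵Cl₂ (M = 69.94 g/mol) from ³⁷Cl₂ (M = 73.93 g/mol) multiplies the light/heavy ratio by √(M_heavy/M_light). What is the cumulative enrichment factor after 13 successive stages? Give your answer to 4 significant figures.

1.434

Overall factor = α^13 with α = √(73.93/69.94), i.e. (73.93/69.94)^(13/2).
= 1.05705^(13/2) = 1.434.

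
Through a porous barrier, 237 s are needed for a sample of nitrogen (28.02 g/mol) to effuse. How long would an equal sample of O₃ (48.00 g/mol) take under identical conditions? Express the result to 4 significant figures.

310.2 s

From Graham's law, t_O₃/t_N₂ = √(M_O₃/M_N₂) = √(48.00/28.02) = √1.713 = 1.309.
So the time for O₃ is 237 × 1.309 = 310.2 s.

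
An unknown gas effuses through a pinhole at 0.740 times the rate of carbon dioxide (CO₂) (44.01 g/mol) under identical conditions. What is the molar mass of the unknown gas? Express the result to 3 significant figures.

By Graham's law, rate_X/rate_CO₂ = √(M_CO₂/M_X).
0.740 = √(44.01/M_X)
M_X = 44.01 / 0.740² = 44.01 / 0.5476 = 80.4 g/mol

80.4 g/mol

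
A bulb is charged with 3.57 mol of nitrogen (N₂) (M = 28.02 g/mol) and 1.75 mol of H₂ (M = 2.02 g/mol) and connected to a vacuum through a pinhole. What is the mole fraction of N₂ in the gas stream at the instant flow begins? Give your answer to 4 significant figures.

0.3539

Effusion rate of each component ∝ n_i/√M_i (partial pressure × 1/√M).
x_N₂(eff) = (n_N₂/√M_N₂) / (n_N₂/√M_N₂ + n_H₂/√M_H₂)
= (3.57/√28.02) / (3.57/√28.02 + 1.75/√2.02) = 0.6744/(0.6744 + 1.231) = 0.3539.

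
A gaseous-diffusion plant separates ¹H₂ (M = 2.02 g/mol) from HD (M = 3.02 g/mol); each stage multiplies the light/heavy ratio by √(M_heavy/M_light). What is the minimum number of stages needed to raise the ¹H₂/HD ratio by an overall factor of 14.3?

14

With α = √(3.02/2.02) per stage, ln α = ½ ln(1.49505) = 0.2011.
Need α^N ≥ 14.3 ⇒ N ≥ ln(14.3) / ln α = 2.660 / 0.2011 = 13.23.
Rounding up, N = 14 stages.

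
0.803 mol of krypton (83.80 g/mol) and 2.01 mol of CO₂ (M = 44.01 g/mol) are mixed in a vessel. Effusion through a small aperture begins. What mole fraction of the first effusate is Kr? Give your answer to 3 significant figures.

0.225

Effusion rate of each component ∝ n_i/√M_i (partial pressure × 1/√M).
x_Kr(eff) = (n_Kr/√M_Kr) / (n_Kr/√M_Kr + n_CO₂/√M_CO₂)
= (0.803/√83.80) / (0.803/√83.80 + 2.01/√44.01) = 0.08772/(0.08772 + 0.3030) = 0.225.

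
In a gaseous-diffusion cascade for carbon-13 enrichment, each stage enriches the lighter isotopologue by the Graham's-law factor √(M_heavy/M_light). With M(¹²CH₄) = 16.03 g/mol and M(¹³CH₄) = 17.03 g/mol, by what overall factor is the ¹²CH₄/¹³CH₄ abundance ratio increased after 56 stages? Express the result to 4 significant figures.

5.443

Overall factor = α^56 with α = √(17.03/16.03), i.e. (17.03/16.03)^(56/2).
= 1.06238^28 = 5.443.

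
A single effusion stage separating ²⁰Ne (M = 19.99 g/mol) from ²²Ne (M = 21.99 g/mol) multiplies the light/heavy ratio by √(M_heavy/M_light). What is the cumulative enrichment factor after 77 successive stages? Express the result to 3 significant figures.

After 77 stages the ratio has grown by (√(21.99/19.99))^77 = (21.99/19.99)^(77/2).
= 1.10005^(77/2) = 39.3.

39.3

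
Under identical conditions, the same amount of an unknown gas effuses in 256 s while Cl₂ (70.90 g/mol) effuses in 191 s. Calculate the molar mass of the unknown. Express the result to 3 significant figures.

127 g/mol

Since effusion rate ∝ 1/√M, t_X/t_Cl₂ = √(M_X/M_Cl₂).
256/191 = 1.340 = √(M_X/70.90)
M_X = 70.90 × 1.340² = 70.90 × 1.796 = 127 g/mol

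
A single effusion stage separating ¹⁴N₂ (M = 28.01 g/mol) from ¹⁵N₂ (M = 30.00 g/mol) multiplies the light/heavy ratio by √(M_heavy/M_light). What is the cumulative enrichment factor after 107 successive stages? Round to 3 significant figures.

39.3

Overall factor = α^107 with α = √(30.00/28.01), i.e. (30.00/28.01)^(107/2).
= 1.07105^(107/2) = 39.3.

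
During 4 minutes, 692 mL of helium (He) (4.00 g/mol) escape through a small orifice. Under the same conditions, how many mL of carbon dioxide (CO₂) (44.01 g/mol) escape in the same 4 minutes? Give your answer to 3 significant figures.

209 mL

Graham's law gives rate_CO₂/rate_He = √(M_He/M_CO₂) = √(4.00/44.01) = √0.09089 = 0.3015.
So the volume for CO₂ is 692 × 0.3015 = 209 mL.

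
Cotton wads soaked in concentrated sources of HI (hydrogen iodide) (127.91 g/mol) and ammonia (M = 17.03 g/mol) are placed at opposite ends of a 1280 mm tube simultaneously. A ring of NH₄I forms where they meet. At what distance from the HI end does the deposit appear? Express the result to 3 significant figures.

The fronts meet when d_HI + d_NH₃ = L with d_HI/d_NH₃ = √(M_NH₃/M_HI) (Graham's law). Here √(M_NH₃/M_HI) = √(17.03/127.91) = 0.3649.
With d_HI + d_NH₃ = 1280 mm, d_NH₃ = 1280/(1 + 0.3649) = 937.8 mm.
d_HI = 1280 − 937.8 = 342 mm.

342 mm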